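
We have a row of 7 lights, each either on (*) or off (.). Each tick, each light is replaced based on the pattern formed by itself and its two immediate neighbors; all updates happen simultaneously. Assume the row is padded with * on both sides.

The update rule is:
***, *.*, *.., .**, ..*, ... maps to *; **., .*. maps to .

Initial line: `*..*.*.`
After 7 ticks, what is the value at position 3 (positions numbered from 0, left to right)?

tick 1: .**.*.*
tick 2: **.*.**
tick 3: *.*.***
tick 4: .*.****
tick 5: *.*****
tick 6: .******
tick 7: *******
position 3 holds *

*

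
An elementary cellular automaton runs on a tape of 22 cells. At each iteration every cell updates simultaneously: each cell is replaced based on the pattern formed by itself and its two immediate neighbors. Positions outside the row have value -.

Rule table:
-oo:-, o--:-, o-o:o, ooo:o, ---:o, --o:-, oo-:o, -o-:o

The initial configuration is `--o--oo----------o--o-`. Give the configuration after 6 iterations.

o-o---o-oooooooo-o--o-
ooo-o-oo-ooooooooo--o-
-ooooo-oo-oooooooo--o-
--ooooo-oo-ooooooo--o-
o--ooooo-oo-oooooo--o-
o---ooooo-oo-ooooo--o-

o---ooooo-oo-ooooo--o-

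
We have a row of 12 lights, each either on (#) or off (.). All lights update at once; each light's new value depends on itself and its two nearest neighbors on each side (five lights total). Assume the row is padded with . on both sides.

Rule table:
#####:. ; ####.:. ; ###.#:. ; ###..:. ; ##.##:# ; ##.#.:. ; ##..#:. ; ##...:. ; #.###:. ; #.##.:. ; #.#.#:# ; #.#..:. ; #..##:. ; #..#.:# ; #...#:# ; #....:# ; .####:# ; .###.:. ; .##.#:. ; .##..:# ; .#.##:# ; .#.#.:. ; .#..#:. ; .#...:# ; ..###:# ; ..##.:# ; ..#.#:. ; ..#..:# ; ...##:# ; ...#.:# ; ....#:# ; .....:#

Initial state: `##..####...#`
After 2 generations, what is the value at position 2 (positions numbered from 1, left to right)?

##..##...###
##..##.###..
position 2 holds #

#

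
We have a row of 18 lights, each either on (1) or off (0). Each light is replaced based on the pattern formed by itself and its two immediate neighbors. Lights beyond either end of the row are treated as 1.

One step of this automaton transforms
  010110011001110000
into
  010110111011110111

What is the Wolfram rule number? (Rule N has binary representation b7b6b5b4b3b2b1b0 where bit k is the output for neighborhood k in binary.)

position 12: 111 → 1  (bit 7 = 1)
position 4: 110 → 1  (bit 6 = 1)
position 0: 101 → 0  (bit 5 = 0)
position 5: 100 → 0  (bit 4 = 0)
position 3: 011 → 1  (bit 3 = 1)
position 1: 010 → 1  (bit 2 = 1)
position 6: 001 → 1  (bit 1 = 1)
position 15: 000 → 1  (bit 0 = 1)
bits b7..b0 = 11001111 = 207

207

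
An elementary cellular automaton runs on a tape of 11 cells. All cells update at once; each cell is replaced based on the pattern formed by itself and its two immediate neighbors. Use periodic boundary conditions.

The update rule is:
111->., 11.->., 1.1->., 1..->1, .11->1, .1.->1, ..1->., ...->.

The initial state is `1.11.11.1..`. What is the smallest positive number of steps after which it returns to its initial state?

step 1: 1.1..1..11.
step 2: 1.11.11.1..

2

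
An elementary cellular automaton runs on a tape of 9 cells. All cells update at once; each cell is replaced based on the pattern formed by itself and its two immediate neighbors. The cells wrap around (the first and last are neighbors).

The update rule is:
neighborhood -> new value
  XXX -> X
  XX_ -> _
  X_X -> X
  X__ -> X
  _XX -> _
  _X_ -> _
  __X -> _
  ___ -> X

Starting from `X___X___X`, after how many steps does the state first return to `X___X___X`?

18

step 1: _XX__XX__
step 2: ___X___XX
step 3: XX__XX___
step 4: __X___XX_
step 5: X__XX___X
step 6: _X___XX__
step 7: __XX___XX
step 8: X___XX___
step 9: _XX___XX_
step 10: ___XX___X
step 11: XX___XX__
step 12: __XX___X_
step 13: X___XX__X
step 14: _XX___X__
step 15: ___XX__XX
step 16: XX___X___
step 17: __XX__XX_
step 18: X___X___X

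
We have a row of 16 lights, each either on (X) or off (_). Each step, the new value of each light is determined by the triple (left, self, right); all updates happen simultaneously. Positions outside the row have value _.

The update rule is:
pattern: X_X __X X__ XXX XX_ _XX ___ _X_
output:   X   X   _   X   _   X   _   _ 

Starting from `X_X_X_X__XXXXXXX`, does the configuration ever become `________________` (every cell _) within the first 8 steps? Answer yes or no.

no

step 1: _X_X_X__XXXXXXX_
step 2: X_X_X__XXXXXXX__
step 3: _X_X__XXXXXXX___
step 4: X_X__XXXXXXX____
step 5: _X__XXXXXXX_____
step 6: X__XXXXXXX______
step 7: __XXXXXXX_______
step 8: _XXXXXXX________
step 8 is _XXXXXXX________, still not uniform _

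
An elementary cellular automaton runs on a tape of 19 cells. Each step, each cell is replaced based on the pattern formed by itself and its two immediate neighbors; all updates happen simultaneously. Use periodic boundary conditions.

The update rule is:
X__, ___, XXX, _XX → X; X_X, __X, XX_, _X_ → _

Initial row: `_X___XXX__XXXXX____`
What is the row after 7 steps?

__XX_XX_X_XXXX_XXXX
X_X__X____XXX__XXX_
___X__XXX_XX_X_XX__
XX__X_XX__X____X_XX
X_X___X_X__XXX___XX
___XX____X_XX_XX_XX
XX_X_XXX___X__X__X_

XX_X_XXX___X__X__X_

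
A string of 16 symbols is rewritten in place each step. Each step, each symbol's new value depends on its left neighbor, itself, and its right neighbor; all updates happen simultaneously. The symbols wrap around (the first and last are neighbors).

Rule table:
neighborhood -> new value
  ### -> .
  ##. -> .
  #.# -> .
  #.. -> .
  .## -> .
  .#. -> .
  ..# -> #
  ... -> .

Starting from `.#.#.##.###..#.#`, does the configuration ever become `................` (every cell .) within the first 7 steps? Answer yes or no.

............#...
...........#....
..........#.....
.........#......
........#.......
.......#........
......#.........
step 7 is ......#........., still not uniform .

no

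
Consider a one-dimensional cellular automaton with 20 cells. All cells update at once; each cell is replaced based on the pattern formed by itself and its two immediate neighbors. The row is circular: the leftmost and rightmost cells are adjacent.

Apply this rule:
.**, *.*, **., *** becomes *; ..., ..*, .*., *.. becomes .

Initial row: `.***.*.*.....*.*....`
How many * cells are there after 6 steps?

5

.****.*.......*.....
.*****..............
.*****..............  (fixed point — unchanged through step 6)
count of *: 5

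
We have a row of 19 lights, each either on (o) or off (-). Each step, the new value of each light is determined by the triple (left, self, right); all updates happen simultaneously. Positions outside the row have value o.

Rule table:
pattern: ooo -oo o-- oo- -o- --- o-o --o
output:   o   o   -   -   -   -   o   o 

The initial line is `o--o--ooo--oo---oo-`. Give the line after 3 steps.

o--ooo--oo---oo-ooo

--o--ooo--oo---oo-o
-o--ooo--oo---oo-oo
o--ooo--oo---oo-ooo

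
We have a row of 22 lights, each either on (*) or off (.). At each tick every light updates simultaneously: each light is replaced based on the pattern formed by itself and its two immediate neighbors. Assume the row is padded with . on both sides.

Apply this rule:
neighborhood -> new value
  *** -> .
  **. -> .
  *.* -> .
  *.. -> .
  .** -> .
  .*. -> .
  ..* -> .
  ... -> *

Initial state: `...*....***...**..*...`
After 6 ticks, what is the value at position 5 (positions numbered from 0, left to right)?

tick 1: **...**.....*.......**
tick 2: ...*....***...*****...
tick 3: **...**.....*.......**  (repeats tick 1; period 2)
tick 6: ...*....***...*****...
position 5 holds .

.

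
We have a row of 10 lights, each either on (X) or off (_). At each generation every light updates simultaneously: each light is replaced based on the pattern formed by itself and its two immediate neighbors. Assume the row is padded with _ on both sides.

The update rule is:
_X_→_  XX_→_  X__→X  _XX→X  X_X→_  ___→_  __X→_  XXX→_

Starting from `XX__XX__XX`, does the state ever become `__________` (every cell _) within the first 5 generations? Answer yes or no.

X_X_X_X_X_
_________X
__________
all cells are _ at generation 3

yes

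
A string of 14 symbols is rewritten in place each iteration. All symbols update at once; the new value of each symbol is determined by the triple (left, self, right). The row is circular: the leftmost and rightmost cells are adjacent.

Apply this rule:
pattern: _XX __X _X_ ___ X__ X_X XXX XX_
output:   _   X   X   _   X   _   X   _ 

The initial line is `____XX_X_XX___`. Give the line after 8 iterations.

iteration 1: ___X___X___X__
iteration 2: __XXX_XXX_XXX_
iteration 3: _X_X___X___X_X
iteration 4: _X_XX_XXX_XX_X
iteration 5: _X_____X_____X
iteration 6: _XX___XXX___XX
iteration 7: ___X_X_X_X_X__
iteration 8: __XX_X_X_X_XX_

__XX_X_X_X_XX_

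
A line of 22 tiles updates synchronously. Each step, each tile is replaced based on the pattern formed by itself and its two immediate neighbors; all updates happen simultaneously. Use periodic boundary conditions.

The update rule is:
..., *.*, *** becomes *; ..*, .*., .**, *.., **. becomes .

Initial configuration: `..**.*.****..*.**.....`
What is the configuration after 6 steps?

..*....**..**.........

step 1: *...*.*.**....*...****
step 2: ..*..*.*...**...*..***
step 3: ......*..*....*.....*.
step 4: *****......**...***...
step 5: .***..****....*..*..*.
step 6: ..*....**..**.........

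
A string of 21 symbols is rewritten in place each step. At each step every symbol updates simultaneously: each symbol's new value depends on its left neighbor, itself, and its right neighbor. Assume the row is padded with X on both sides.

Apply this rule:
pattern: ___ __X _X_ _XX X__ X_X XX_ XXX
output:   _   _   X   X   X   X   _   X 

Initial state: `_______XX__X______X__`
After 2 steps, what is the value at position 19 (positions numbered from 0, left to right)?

_

step 1: X______X_X_XX_____XX_
step 2: _X_____XXXXX_X____X_X
position 19 holds _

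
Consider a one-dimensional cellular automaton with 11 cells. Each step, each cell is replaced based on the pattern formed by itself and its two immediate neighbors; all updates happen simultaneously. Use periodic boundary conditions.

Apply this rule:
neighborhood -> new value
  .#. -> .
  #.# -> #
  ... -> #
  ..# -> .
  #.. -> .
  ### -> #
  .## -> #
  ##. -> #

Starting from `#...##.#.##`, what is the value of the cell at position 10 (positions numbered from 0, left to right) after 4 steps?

step 1: #.#.###.###
step 2: ##.########
step 3: ###########
step 4: ###########
position 10 holds #

#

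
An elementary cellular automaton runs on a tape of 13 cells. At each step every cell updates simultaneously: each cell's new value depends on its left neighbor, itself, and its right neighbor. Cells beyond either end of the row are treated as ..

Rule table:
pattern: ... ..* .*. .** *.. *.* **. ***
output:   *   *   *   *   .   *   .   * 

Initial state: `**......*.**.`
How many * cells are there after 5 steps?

*..********..
*.********..*
*********..**
********..**.
*******..**..
count of *: 9

9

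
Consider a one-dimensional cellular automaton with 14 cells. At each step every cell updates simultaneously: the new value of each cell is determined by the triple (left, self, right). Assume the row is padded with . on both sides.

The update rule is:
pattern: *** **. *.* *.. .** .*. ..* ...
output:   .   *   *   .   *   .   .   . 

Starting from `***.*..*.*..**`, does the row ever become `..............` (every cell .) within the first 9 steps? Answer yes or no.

no

step 1: *.**....*...**
step 2: .***........**
step 3: .*.*........**
step 4: ..*.........**
step 5: ............**
step 6: ............**  (fixed point — unchanged through step 9)
step 9 is ............**, still not uniform .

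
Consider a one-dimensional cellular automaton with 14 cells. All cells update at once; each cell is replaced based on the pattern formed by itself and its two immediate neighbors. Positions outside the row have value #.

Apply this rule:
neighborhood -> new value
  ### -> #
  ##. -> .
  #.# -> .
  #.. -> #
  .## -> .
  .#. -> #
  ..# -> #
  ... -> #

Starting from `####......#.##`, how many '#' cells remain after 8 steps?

12

step 1: ###.#######..#
step 2: ##...#####.##.
step 3: #.###.###.....
step 4: ...#...#.#####
step 5: ########..####
step 6: #######.##.###
step 7: ######......##
step 8: #####.######.#
count of #: 12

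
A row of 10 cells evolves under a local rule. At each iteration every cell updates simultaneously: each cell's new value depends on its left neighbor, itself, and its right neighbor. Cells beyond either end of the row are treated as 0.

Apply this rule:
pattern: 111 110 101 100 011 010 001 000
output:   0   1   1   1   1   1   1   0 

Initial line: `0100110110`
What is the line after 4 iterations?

1110000111

1111111111
1000000001
1100000011
1110000111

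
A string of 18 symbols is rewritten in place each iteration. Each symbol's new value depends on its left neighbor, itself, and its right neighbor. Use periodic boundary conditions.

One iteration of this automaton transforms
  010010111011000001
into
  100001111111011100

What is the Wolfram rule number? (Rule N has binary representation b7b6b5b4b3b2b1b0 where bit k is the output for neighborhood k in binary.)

233

position 7: 111 → 1  (bit 7 = 1)
position 8: 110 → 1  (bit 6 = 1)
position 0: 101 → 1  (bit 5 = 1)
position 2: 100 → 0  (bit 4 = 0)
position 6: 011 → 1  (bit 3 = 1)
position 1: 010 → 0  (bit 2 = 0)
position 3: 001 → 0  (bit 1 = 0)
position 13: 000 → 1  (bit 0 = 1)
bits b7..b0 = 11101001 = 233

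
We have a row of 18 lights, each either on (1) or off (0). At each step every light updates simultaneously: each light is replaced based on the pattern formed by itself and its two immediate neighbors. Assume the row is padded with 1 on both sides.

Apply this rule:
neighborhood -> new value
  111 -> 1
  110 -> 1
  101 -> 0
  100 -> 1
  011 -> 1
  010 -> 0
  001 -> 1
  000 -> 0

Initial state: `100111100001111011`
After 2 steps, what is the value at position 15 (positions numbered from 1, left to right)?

1

111111110011111011
111111111111111011
position 15 holds 1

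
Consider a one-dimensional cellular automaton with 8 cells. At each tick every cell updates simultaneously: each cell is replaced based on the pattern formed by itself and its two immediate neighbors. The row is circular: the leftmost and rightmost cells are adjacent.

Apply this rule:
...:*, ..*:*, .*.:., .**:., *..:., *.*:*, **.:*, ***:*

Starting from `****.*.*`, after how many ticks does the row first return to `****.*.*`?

8

*****.*.
.*****.*
*.*****.
.*.*****
*.*.****
**.*.***
***.*.**
****.*.*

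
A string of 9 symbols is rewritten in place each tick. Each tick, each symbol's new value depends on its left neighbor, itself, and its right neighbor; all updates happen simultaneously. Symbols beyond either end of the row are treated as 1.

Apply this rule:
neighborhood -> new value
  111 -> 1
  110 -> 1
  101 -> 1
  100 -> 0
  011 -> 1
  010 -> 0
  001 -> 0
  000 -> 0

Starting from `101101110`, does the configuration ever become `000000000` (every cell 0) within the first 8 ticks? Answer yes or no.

tick 1: 111111111
tick 2: 111111111  (fixed point — unchanged through tick 8)
tick 8 is 111111111, still not uniform 0

no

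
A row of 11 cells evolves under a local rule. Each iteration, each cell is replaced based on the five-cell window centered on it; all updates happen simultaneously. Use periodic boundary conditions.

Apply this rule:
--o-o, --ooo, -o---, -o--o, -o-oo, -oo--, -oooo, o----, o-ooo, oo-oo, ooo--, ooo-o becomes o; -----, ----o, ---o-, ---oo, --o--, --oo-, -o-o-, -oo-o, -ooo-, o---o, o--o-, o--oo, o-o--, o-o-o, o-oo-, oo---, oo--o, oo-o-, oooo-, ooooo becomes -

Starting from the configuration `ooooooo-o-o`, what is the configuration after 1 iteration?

o-----o--oo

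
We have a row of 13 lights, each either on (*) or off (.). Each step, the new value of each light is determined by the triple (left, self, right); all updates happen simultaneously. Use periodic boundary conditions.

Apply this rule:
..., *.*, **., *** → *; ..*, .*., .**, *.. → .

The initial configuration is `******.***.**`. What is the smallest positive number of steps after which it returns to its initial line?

13

step 1: *******.***.*
step 2: ********.***.
step 3: .********.***
step 4: *.********.**
step 5: **.********.*
step 6: ***.********.
step 7: .***.********
step 8: *.***.*******
step 9: **.***.******
step 10: ***.***.*****
step 11: ****.***.****
step 12: *****.***.***
step 13: ******.***.**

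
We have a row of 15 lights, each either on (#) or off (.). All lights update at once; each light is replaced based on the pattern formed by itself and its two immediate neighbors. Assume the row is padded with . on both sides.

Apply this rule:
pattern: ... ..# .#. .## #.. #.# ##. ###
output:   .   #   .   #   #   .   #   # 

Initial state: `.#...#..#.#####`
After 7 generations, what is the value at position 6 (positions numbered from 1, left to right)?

generation 1: #.#.#.##..#####
generation 2: ......#########
generation 3: .....##########
generation 4: ....###########
generation 5: ...############
generation 6: ..#############
generation 7: .##############
position 6 holds #

#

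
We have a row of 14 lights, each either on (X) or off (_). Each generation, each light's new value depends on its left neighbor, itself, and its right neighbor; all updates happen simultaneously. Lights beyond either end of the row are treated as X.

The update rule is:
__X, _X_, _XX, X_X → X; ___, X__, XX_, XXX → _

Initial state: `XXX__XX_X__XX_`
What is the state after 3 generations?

____XX_XX_XX_X
___XX_XX_XX_XX
__XX_XX_XX_XX_

__XX_XX_XX_XX_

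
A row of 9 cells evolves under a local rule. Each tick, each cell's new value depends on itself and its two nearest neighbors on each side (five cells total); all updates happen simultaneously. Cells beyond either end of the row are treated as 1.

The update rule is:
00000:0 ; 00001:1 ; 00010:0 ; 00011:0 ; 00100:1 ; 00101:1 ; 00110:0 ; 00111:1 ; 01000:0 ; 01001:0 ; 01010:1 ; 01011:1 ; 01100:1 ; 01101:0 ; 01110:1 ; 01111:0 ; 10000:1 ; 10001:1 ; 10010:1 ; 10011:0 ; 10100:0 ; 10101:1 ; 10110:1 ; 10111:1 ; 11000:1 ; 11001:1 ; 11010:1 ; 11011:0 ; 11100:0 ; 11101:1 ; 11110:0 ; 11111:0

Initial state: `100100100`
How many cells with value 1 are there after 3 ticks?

011101100
011101110
011101110
count of 1: 6

6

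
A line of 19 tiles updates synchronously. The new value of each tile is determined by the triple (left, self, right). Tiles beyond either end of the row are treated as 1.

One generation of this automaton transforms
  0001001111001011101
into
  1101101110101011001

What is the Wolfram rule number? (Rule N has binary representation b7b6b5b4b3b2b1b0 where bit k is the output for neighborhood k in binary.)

position 7: 111 → 1  (bit 7 = 1)
position 9: 110 → 0  (bit 6 = 0)
position 13: 101 → 0  (bit 5 = 0)
position 0: 100 → 1  (bit 4 = 1)
position 6: 011 → 1  (bit 3 = 1)
position 3: 010 → 1  (bit 2 = 1)
position 2: 001 → 0  (bit 1 = 0)
position 1: 000 → 1  (bit 0 = 1)
bits b7..b0 = 10011101 = 157

157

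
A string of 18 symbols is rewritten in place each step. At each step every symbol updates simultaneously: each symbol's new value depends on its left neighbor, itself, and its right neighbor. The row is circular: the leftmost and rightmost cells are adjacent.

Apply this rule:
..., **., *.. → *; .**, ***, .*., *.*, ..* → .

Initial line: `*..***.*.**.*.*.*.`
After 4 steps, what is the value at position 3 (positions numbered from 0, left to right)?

.

.*...*....*.......
..**..***..*******
*..**...**.......*
**..***..*******..
position 3 holds .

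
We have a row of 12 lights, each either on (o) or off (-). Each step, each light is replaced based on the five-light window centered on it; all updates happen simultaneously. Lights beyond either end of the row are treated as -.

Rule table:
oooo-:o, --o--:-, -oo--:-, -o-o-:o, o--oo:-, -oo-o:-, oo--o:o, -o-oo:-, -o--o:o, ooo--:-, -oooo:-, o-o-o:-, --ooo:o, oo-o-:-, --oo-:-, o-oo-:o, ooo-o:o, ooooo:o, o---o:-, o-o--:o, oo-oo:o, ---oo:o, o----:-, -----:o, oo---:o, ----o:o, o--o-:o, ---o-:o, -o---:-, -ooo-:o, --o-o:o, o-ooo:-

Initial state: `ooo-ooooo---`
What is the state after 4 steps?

oooo--oo-o-o
o-o-o-----oo
oo-oo--ooo--
--oo-o-oo-o-

--oo-o-oo-o-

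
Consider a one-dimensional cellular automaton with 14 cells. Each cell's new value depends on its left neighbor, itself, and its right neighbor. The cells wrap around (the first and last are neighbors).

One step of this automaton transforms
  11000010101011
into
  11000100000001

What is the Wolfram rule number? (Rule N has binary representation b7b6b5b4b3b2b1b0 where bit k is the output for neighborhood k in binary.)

position 0: 111 → 1  (bit 7 = 1)
position 1: 110 → 1  (bit 6 = 1)
position 7: 101 → 0  (bit 5 = 0)
position 2: 100 → 0  (bit 4 = 0)
position 12: 011 → 0  (bit 3 = 0)
position 6: 010 → 0  (bit 2 = 0)
position 5: 001 → 1  (bit 1 = 1)
position 3: 000 → 0  (bit 0 = 0)
bits b7..b0 = 11000010 = 194

194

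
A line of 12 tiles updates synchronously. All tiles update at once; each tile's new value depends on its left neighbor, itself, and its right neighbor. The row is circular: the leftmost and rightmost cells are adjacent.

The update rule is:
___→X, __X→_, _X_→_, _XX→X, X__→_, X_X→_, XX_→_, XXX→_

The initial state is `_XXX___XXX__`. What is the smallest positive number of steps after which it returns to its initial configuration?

9

_X___X_X___X
___X_____X__
XX___XXX___X
___X_X___X_X
_X_____X____
___XXX___XXX
_X_X___X_X__
_____X_____X
_XXX___XXX__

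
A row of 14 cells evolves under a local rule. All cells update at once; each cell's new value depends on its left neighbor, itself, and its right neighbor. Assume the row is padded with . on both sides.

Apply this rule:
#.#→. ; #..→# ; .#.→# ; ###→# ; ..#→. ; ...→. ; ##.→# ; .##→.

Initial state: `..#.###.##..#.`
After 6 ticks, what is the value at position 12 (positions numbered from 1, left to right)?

#

..#..##..##.##
..##..##..#..#
...##..##.##.#
....##..#..#.#
.....##.##.#.#
......#..#.#.#
position 12 holds #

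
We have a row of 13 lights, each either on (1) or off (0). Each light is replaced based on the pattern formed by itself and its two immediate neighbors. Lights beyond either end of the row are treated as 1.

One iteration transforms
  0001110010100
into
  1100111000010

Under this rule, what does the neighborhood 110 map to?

At position 5 the neighborhood is 110; the next row has 1 there.

1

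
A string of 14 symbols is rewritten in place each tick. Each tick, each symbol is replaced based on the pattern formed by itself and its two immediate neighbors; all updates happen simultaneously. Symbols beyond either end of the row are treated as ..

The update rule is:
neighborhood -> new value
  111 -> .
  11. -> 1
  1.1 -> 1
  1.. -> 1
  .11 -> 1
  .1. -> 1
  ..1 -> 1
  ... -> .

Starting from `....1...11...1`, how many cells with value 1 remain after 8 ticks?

tick 1: ...111.1111.11
tick 2: ..11.111..1111
tick 3: .11111.1111..1
tick 4: 11...111..1111
tick 5: 111.11.1111..1
tick 6: 1.111111..1111
tick 7: 111....1111..1
tick 8: 1.11..11..1111
count of 1: 9

9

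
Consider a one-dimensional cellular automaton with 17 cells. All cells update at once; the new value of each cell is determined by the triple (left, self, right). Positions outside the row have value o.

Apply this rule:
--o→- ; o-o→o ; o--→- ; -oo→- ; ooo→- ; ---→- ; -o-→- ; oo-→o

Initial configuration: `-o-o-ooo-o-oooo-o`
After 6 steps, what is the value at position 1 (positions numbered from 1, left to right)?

-

o-o-o--oo-o---oo-
oo-o----oo-----oo
-oo------o-------
o-o--------------
oo---------------
-o---------------
position 1 holds -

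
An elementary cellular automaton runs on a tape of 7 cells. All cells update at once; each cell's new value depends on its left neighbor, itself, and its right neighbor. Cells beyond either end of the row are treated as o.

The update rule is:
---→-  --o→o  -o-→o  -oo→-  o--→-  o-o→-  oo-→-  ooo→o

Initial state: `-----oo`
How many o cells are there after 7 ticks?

----o-o
---oo--
--o---o
-oo--o-
----oo-
---o---
--oo--o
count of o: 3

3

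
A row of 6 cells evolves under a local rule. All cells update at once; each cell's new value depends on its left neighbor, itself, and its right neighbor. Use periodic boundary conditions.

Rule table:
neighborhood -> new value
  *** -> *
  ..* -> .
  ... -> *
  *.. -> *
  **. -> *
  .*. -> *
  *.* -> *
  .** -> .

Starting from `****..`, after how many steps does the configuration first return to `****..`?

6

step 1: .****.
step 2: ..****
step 3: *..***
step 4: **..**
step 5: ***..*
step 6: ****..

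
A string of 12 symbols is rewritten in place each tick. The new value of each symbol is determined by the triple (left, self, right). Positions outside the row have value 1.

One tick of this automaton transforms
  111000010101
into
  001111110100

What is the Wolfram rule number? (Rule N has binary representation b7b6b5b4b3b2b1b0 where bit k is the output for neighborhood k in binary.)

position 0: 111 → 0  (bit 7 = 0)
position 2: 110 → 1  (bit 6 = 1)
position 8: 101 → 0  (bit 5 = 0)
position 3: 100 → 1  (bit 4 = 1)
position 11: 011 → 0  (bit 3 = 0)
position 7: 010 → 1  (bit 2 = 1)
position 6: 001 → 1  (bit 1 = 1)
position 4: 000 → 1  (bit 0 = 1)
bits b7..b0 = 01010111 = 87

87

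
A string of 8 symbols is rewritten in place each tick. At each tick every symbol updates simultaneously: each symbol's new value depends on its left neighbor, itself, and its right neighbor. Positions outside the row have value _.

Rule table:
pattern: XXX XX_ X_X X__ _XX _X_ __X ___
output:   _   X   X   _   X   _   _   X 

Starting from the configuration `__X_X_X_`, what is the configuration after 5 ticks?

tick 1: X__X_X__
tick 2: ____X__X
tick 3: XXX_____
tick 4: X_X_XXXX
tick 5: _X_XX__X

_X_XX__X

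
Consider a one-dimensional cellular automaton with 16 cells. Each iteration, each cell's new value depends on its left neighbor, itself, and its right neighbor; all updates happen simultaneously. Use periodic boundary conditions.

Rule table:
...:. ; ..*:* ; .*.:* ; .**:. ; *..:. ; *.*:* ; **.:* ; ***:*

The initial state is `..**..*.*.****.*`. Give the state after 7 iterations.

.*.*.*****.*****
*****.*****.****
******.*****.***
*******.*****.**
********.*****.*
*********.*****.
.*********.*****

.*********.*****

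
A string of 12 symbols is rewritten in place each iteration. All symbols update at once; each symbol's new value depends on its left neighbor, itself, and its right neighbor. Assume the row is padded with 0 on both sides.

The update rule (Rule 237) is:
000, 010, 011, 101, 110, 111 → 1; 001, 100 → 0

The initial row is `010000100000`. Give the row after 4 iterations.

011111111111

010110101111
011111111111
011111111111  (fixed point — unchanged through iteration 4)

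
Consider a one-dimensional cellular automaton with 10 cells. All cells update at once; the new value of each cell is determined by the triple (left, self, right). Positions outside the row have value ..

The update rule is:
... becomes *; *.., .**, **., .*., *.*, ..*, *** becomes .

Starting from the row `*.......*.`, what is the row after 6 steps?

step 1: ..*****...
step 2: *.......**
step 3: ..*****...  (repeats step 1; period 2)
step 6: *.......**

*.......**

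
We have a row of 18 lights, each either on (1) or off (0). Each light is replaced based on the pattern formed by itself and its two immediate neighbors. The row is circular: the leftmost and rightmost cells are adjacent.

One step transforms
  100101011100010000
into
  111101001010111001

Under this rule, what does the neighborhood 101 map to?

0

At position 4 the neighborhood is 101; the next row has 0 there.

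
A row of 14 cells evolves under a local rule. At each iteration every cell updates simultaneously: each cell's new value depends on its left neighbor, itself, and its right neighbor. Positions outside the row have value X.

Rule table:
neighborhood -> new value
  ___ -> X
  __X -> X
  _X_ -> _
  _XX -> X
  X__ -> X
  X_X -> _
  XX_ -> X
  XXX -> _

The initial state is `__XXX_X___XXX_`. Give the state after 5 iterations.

iteration 1: XXX_X__XXXX_X_
iteration 2: __X__XXX__X___
iteration 3: XX_XXX_XXX_XXX
iteration 4: _X_X_X_X_X_X__
iteration 5: ____________XX

____________XX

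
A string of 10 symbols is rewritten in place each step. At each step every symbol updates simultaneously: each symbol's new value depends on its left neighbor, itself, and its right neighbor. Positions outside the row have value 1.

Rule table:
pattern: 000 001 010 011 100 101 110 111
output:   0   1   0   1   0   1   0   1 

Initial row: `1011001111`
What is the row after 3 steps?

1001111111

0110011111
1100111111
1001111111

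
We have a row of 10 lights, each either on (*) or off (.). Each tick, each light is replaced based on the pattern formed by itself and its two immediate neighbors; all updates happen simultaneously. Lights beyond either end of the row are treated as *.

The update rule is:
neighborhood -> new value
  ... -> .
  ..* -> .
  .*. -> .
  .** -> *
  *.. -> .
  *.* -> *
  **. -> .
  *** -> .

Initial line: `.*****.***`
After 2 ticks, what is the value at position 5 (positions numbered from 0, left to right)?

**....**..
......*...
position 5 holds .

.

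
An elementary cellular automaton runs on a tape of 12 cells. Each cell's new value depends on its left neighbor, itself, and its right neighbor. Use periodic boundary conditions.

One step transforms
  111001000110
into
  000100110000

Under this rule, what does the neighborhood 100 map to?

1

At position 3 the neighborhood is 100; the next row has 1 there.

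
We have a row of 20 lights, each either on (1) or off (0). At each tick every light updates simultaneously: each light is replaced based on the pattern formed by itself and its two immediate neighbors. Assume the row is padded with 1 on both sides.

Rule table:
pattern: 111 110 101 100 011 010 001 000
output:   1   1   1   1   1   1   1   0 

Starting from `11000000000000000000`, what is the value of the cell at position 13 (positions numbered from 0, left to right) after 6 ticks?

0

tick 1: 11100000000000000001
tick 2: 11110000000000000011
tick 3: 11111000000000000111
tick 4: 11111100000000001111
tick 5: 11111110000000011111
tick 6: 11111111000000111111
position 13 holds 0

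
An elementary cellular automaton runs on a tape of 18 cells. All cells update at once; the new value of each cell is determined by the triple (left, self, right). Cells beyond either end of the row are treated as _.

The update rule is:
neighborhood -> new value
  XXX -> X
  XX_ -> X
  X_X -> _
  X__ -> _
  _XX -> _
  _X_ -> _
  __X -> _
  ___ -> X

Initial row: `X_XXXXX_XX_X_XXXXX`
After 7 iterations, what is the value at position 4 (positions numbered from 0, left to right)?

iteration 1: ___XXXX__X____XXXX
iteration 2: XX__XXX____XX__XXX
iteration 3: _X___XX_XX__X___XX
iteration 4: ___X__X__X____X__X
iteration 5: XX_________XX_____
iteration 6: _X_XXXXXXX__X_XXXX
iteration 7: ____XXXXXX_____XXX
position 4 holds X

X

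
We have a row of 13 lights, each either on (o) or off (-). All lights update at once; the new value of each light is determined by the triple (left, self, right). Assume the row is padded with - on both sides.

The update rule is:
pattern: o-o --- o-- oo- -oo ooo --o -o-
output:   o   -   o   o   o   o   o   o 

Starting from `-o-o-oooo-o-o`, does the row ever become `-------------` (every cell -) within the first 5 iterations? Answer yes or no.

no

ooooooooooooo
ooooooooooooo  (fixed point — unchanged through iteration 5)
iteration 5 is ooooooooooooo, still not uniform -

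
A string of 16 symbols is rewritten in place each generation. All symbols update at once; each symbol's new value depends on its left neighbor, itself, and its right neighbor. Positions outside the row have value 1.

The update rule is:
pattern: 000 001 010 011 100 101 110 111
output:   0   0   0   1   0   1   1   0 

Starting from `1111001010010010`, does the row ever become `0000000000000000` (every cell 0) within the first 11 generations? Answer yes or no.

generation 1: 0001000100000001
generation 2: 0000000000000001
generation 3: 0000000000000001  (fixed point — unchanged through generation 11)
generation 11 is 0000000000000001, still not uniform 0

no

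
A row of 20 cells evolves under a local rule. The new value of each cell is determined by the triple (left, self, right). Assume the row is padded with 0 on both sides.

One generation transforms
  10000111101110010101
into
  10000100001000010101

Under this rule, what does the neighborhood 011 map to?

1

At position 5 the neighborhood is 011; the next row has 1 there.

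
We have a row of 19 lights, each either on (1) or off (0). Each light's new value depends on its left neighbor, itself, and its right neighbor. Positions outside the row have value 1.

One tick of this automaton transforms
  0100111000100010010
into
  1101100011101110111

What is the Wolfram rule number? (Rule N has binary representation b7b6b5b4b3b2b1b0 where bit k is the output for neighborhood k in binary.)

47

position 5: 111 → 0  (bit 7 = 0)
position 6: 110 → 0  (bit 6 = 0)
position 0: 101 → 1  (bit 5 = 1)
position 2: 100 → 0  (bit 4 = 0)
position 4: 011 → 1  (bit 3 = 1)
position 1: 010 → 1  (bit 2 = 1)
position 3: 001 → 1  (bit 1 = 1)
position 8: 000 → 1  (bit 0 = 1)
bits b7..b0 = 00101111 = 47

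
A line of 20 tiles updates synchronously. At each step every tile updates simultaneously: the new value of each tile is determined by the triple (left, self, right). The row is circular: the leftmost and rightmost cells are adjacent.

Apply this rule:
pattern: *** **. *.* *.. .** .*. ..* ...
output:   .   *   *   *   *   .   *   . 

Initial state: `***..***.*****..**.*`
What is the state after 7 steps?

..****.***...*******
***..***.**.**.....*
..****.********...**
***..***......**.***
..****.**....*****..
.**..*****..**...**.
******...******.****

******...******.****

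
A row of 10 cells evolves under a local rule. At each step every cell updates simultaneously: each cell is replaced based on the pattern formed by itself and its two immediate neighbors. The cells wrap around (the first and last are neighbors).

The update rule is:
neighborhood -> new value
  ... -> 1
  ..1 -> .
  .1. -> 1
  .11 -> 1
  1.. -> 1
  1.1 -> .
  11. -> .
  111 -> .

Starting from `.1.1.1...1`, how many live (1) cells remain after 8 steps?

4

.1.1.111.1
.1.1.1...1  (repeats step 0; period 2)
step 8: .1.1.1...1
count of 1: 4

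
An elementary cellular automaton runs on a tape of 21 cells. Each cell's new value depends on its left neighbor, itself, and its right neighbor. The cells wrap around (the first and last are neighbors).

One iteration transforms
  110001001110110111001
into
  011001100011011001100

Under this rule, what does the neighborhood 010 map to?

At position 5 the neighborhood is 010; the next row has 1 there.

1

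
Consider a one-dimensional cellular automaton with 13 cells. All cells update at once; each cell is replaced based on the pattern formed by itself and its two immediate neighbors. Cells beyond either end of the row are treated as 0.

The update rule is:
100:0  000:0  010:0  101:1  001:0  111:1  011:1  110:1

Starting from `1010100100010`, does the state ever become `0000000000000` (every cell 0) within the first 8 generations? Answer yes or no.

0101000000000
0010000000000
0000000000000
all cells are 0 at generation 3

yes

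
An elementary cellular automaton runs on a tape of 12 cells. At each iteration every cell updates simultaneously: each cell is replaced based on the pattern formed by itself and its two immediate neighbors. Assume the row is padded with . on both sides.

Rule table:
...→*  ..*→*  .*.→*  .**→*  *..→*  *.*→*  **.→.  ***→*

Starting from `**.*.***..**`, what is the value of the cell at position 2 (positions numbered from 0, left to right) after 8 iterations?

iteration 1: *.*****.***.
iteration 2: ******.***.*
iteration 3: *****.***.**
iteration 4: ****.***.**.
iteration 5: ***.***.**.*
iteration 6: **.***.**.**
iteration 7: *.***.**.**.
iteration 8: ****.**.**.*
position 2 holds *

*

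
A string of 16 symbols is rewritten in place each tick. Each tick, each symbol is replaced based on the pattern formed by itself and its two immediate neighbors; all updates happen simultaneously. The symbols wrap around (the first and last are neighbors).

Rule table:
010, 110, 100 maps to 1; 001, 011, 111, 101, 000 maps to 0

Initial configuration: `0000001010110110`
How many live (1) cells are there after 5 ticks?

7

tick 1: 0000001010010011
tick 2: 1000001011011001
tick 3: 1100001001001100
tick 4: 0110001101100110
tick 5: 0011000100110011
count of 1: 7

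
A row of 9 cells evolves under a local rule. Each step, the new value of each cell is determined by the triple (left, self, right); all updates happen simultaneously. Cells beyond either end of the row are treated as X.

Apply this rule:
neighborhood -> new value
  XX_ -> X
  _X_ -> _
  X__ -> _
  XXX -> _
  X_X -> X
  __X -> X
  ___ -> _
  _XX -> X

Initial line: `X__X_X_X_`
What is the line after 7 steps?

_XXXX__XX

step 1: X_X_X_X_X
step 2: XX_X_X_XX
step 3: _XX_X_XX_
step 4: XXXX_XXXX
step 5: ___XXX___
step 6: __XX_X__X
step 7: _XXXX__XX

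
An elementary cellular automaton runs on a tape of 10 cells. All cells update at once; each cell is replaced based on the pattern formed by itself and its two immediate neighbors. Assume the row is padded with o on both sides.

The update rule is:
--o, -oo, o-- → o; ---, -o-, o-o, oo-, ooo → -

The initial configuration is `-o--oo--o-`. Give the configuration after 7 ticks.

--ooo-oo--
ooo---o-oo
---o-o--o-
o-o---oo--
---o-oo-oo
o-o--o--o-
---oo-oo--

---oo-oo--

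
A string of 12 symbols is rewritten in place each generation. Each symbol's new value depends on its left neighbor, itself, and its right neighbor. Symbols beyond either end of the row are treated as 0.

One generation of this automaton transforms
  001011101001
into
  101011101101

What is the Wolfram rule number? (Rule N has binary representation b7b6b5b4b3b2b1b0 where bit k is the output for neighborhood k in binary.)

position 5: 111 → 1  (bit 7 = 1)
position 6: 110 → 1  (bit 6 = 1)
position 3: 101 → 0  (bit 5 = 0)
position 9: 100 → 1  (bit 4 = 1)
position 4: 011 → 1  (bit 3 = 1)
position 2: 010 → 1  (bit 2 = 1)
position 1: 001 → 0  (bit 1 = 0)
position 0: 000 → 1  (bit 0 = 1)
bits b7..b0 = 11011101 = 221

221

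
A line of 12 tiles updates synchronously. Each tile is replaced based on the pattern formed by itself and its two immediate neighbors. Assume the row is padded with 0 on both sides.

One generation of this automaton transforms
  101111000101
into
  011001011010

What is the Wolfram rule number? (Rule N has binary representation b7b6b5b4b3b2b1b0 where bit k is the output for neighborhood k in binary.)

position 3: 111 → 0  (bit 7 = 0)
position 5: 110 → 1  (bit 6 = 1)
position 1: 101 → 1  (bit 5 = 1)
position 6: 100 → 0  (bit 4 = 0)
position 2: 011 → 1  (bit 3 = 1)
position 0: 010 → 0  (bit 2 = 0)
position 8: 001 → 1  (bit 1 = 1)
position 7: 000 → 1  (bit 0 = 1)
bits b7..b0 = 01101011 = 107

107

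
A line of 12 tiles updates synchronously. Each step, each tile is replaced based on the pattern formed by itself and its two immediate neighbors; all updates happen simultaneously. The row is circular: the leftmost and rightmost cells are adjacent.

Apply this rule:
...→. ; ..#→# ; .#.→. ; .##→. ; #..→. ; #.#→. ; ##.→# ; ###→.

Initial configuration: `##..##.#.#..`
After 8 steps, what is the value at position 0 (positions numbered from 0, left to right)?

.

.#.#.#.....#
..........#.
.........#..
........#...
.......#....
......#.....
.....#......
....#.......
position 0 holds .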